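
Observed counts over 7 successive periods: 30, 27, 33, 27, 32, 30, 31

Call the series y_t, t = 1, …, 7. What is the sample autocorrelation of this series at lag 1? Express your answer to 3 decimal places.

Mean ȳ = (30 + 27 + 33 + 27 + 32 + 30 + 31)/7 = 30.0000
Σ(y_t−ȳ)(y_{t+1}−ȳ) = (0.0000) + (-9.0000) + (-9.0000) + (-6.0000) + (0.0000) + (0.0000) = -24.0000
Denominator Σ(y_t−ȳ)² = 32.0000
r_1 = -24.0000 / 32.0000 = -0.750

-0.750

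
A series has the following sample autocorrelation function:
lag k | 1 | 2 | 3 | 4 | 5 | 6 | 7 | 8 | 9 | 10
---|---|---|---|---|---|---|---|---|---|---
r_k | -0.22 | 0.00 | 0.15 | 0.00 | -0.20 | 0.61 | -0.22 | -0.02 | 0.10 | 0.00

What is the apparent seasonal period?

6

The largest autocorrelation is r_6 = 0.61; the remaining lags stay at or below 0.15.
The dominant spike at lag 6 indicates a seasonal period of 6.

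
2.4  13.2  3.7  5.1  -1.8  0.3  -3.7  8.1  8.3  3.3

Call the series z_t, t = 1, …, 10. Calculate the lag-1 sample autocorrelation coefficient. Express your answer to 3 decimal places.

0.039

Mean z̄ = (2.4 + 13.2 + 3.7 + 5.1 − 1.8 + 0.3 − 3.7 + 8.1 + 8.3 + 3.3)/10 = 3.8900
Numerator Σ_{t=1}^{9}(z_t−z̄)(z_{t+1}−z̄) = 8.9299
Denominator Σ(z_t−z̄)² = 230.7890
r_1 = 8.9299 / 230.7890 = 0.039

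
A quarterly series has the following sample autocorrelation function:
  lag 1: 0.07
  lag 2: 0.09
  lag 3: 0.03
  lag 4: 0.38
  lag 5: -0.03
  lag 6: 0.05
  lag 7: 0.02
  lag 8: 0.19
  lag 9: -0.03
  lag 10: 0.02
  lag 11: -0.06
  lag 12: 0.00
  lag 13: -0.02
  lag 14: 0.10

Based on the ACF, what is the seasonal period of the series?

4

The largest autocorrelation is r_4 = 0.38, with a weaker echo at lag 8 (0.19); the remaining lags stay at or below 0.10.
The dominant spike at lag 4 indicates a seasonal period of 4.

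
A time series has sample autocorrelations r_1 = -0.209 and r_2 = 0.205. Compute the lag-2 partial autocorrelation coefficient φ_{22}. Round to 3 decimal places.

0.169

φ_{22} = (r_2 − r_1²) / (1 − r_1²)
r_1² = (-0.209)² = 0.043681
Numerator = 0.205 − 0.0437 = 0.1613; denominator = 1 − 0.0437 = 0.9563
φ_{22} = 0.1613 / 0.9563 = 0.169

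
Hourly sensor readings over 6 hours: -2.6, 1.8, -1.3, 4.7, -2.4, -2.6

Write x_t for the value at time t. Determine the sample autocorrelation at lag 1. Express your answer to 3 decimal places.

-0.380

Mean x̄ = (-2.6 + 1.8 − 1.3 + 4.7 − 2.4 − 2.6)/6 = -0.4000
Deviations from mean: -2.2000, 2.2000, -0.9000, 5.1000, -2.0000, -2.2000
Numerator Σ_{t=1}^{5}(x_t−x̄)(x_{t+1}−x̄) = -17.2100
Denominator Σ(x_t−x̄)² = 45.3400
r_1 = -17.2100 / 45.3400 = -0.380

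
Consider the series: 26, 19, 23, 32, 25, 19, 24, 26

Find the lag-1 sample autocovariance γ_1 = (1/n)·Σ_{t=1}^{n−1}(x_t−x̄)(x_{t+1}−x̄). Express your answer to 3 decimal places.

Mean x̄ = (26 + 19 + 23 + 32 + 25 + 19 + 24 + 26)/8 = 24.2500
Deviations: 1.7500, -5.2500, -1.2500, 7.7500, 0.7500, -5.2500, -0.2500, 1.7500
Σ_{t=1}^{7}(x_t−x̄)(x_{t+1}−x̄) = -9.5625
γ_1 = -9.5625 / 8 = -1.195

-1.195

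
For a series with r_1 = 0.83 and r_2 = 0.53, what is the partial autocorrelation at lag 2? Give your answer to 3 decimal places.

φ_{22} = (r_2 − r_1²) / (1 − r_1²)
r_1² = (0.83)² = 0.6889
Numerator = 0.53 − 0.6889 = -0.1589; denominator = 1 − 0.6889 = 0.3111
φ_{22} = -0.1589 / 0.3111 = -0.511

-0.511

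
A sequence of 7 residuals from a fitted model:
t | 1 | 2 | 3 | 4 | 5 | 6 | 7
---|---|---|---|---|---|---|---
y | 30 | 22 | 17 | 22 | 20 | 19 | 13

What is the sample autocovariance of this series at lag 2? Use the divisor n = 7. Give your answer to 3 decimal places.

Mean ȳ = (30 + 22 + 17 + 22 + 20 + 19 + 13)/7 = 20.4286
Σ_{t=1}^{5}(y_t−ȳ)(y_{t+2}−ȳ) = -27.9388
γ_2 = -27.9388 / 7 = -3.991

-3.991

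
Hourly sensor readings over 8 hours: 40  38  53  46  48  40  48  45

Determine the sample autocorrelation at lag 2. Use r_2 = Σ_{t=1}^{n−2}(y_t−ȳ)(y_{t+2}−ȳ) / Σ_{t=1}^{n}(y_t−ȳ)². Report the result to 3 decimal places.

Mean ȳ = (40 + 38 + 53 + 46 + 48 + 40 + 48 + 45)/8 = 44.7500
Numerator Σ_{t=1}^{6}(y_t−ȳ)(y_{t+2}−ȳ) = -17.3750
Denominator Σ(y_t−ȳ)² = 181.5000
r_2 = -17.3750 / 181.5000 = -0.096

-0.096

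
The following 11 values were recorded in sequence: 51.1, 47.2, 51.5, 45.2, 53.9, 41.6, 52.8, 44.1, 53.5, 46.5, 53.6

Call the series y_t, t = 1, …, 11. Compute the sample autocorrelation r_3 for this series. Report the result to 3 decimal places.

Mean ȳ = (51.1 + 47.2 + 51.5 + 45.2 + 53.9 + 41.6 + 52.8 + 44.1 + 53.5 + 46.5 + 53.6)/11 = 49.1818
Numerator Σ_{t=1}^{8}(y_t−ȳ)(y_{t+3}−ȳ) = -137.8437
Denominator Σ(y_t−ȳ)² = 192.8564
r_3 = -137.8437 / 192.8564 = -0.715

-0.715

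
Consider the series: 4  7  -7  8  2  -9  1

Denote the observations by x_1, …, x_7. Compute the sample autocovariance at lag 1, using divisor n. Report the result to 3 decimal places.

-12.799

Mean x̄ = (4 + 7 − 7 + 8 + 2 − 9 + 1)/7 = 0.8571
Deviations: 3.1429, 6.1429, -7.8571, 7.1429, 1.1429, -9.8571, 0.1429
Σ_{t=1}^{6}(x_t−x̄)(x_{t+1}−x̄) = -89.5918
γ_1 = -89.5918 / 7 = -12.799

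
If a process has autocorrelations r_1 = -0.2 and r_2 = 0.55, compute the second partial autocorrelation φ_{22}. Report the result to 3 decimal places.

0.531

φ_{22} = (r_2 − r_1²) / (1 − r_1²)
r_1² = (-0.2)² = 0.04
Numerator = 0.55 − 0.0400 = 0.5100; denominator = 1 − 0.0400 = 0.9600
φ_{22} = 0.5100 / 0.9600 = 0.531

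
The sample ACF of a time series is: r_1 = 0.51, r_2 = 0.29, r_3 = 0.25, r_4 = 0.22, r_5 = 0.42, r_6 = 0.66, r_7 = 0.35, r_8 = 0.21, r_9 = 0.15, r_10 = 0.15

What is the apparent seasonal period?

The largest autocorrelation is r_6 = 0.66; the remaining lags stay at or below 0.51. The elevated value at lag 1 (0.51), dropping to 0.29 at lag 2, reflects decaying short-term dependence rather than seasonality.
The dominant spike at lag 6 indicates a seasonal period of 6.

6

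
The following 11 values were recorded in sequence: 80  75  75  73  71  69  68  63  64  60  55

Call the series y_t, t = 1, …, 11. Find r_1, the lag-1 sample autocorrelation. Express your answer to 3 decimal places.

Mean ȳ = (80 + 75 + 75 + 73 + 71 + 69 + 68 + 63 + 64 + 60 + 55)/11 = 68.4545
Numerator Σ_{t=1}^{10}(y_t−ȳ)(y_{t+1}−ȳ) = 339.0661
Denominator Σ(y_t−ȳ)² = 548.7273
r_1 = 339.0661 / 548.7273 = 0.618

0.618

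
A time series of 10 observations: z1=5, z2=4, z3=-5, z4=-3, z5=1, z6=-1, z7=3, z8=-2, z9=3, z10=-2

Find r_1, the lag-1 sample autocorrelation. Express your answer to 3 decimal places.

-0.099

Mean z̄ = (5 + 4 − 5 − 3 + 1 − 1 + 3 − 2 + 3 − 2)/10 = 0.3000
Numerator Σ_{t=1}^{9}(z_t−z̄)(z_{t+1}−z̄) = -10.0900
Denominator Σ(z_t−z̄)² = 102.1000
r_1 = -10.0900 / 102.1000 = -0.099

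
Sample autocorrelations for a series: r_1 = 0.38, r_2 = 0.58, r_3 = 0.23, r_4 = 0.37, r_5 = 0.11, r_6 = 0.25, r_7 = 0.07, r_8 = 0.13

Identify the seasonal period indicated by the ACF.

2

The largest autocorrelation is r_2 = 0.58; the remaining lags stay at or below 0.38.
The dominant spike at lag 2 indicates a seasonal period of 2.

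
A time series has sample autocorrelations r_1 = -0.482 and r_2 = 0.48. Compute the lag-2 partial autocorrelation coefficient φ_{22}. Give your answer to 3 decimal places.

φ_{22} = (r_2 − r_1²) / (1 − r_1²)
r_1² = (-0.482)² = 0.232324
Numerator = 0.48 − 0.2323 = 0.2477; denominator = 1 − 0.2323 = 0.7677
φ_{22} = 0.2477 / 0.7677 = 0.323

0.323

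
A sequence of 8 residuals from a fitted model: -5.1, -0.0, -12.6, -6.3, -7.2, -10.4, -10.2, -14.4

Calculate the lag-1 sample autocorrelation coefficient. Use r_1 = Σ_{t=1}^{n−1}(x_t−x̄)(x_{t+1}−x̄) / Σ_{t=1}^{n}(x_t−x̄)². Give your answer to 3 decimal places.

-0.016

Mean x̄ = (-5.1 − 0.0 − 12.6 − 6.3 − 7.2 − 10.4 − 10.2 − 14.4)/8 = -8.2750
Numerator Σ_{t=1}^{7}(x_t−x̄)(x_{t+1}−x̄) = -2.3381
Denominator Σ(x_t−x̄)² = 148.0550
r_1 = -2.3381 / 148.0550 = -0.016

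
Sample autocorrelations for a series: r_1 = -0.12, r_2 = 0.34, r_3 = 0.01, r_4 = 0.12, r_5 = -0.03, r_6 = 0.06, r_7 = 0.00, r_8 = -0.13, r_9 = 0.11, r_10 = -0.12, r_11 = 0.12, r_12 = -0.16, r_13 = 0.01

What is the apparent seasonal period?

The largest autocorrelation is r_2 = 0.34; the remaining lags stay at or below 0.12.
The dominant spike at lag 2 indicates a seasonal period of 2.

2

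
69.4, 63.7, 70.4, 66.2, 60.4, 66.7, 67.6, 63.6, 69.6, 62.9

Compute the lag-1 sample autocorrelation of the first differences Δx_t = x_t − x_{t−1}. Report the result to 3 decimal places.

First differences Δx: -5.7, 6.7, -4.2, -5.8, 6.3, 0.9, -4.0, 6.0, -6.7
Mean of differences = -0.7222
Numerator Σ(Δx_t−Δx̄)(Δx_{t+1}−Δx̄) = -136.9005
Denominator Σ(Δx_t−Δx̄)² = 261.3556
r_1(Δx) = -136.9005 / 261.3556 = -0.524

-0.524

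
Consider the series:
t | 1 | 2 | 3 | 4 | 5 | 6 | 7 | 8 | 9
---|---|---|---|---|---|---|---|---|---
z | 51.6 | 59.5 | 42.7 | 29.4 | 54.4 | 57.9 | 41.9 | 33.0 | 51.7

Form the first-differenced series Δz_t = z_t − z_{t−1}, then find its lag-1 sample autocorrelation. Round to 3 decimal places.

First differences Δz: 7.9, -16.8, -13.3, 25.0, 3.5, -16.0, -8.9, 18.7
Mean of differences = 0.0125
Numerator Σ(Δz_t−Δz̄)(Δz_{t+1}−Δz̄) = -233.9789
Denominator Σ(Δz_t−Δz̄)² = 1843.6888
r_1(Δz) = -233.9789 / 1843.6888 = -0.127

-0.127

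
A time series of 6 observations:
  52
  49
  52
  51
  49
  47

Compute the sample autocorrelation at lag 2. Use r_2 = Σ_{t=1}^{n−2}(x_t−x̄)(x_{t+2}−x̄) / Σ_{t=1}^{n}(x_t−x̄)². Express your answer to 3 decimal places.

-0.100

Mean x̄ = (52 + 49 + 52 + 51 + 49 + 47)/6 = 50.0000
Deviations from mean: 2.0000, -1.0000, 2.0000, 1.0000, -1.0000, -3.0000
Σ(x_t−x̄)(x_{t+2}−x̄) = (4.0000) + (-1.0000) + (-2.0000) + (-3.0000) = -2.0000
Denominator Σ(x_t−x̄)² = 20.0000
r_2 = -2.0000 / 20.0000 = -0.100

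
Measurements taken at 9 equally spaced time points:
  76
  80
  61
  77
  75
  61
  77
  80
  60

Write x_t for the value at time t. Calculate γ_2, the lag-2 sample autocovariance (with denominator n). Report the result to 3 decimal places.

-25.114

Mean x̄ = (76 + 80 + 61 + 77 + 75 + 61 + 77 + 80 + 60)/9 = 71.8889
Σ_{t=1}^{7}(x_t−x̄)(x_{t+2}−x̄) = -226.0247
γ_2 = -226.0247 / 9 = -25.114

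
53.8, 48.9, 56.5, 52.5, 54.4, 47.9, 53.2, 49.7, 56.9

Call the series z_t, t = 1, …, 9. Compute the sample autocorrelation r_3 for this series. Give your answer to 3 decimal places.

-0.609

Mean z̄ = (53.8 + 48.9 + 56.5 + 52.5 + 54.4 + 47.9 + 53.2 + 49.7 + 56.9)/9 = 52.6444
Numerator Σ_{t=1}^{6}(z_t−z̄)(z_{t+3}−z̄) = -50.4726
Denominator Σ(z_t−z̄)² = 82.9222
r_3 = -50.4726 / 82.9222 = -0.609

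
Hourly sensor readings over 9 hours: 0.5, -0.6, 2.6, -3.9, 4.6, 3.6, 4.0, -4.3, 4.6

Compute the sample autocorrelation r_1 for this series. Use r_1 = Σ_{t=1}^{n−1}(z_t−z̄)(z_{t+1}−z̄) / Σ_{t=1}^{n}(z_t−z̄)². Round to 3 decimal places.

Mean z̄ = (0.5 − 0.6 + 2.6 − 3.9 + 4.6 + 3.6 + 4.0 − 4.3 + 4.6)/9 = 1.2333
Numerator Σ_{t=1}^{8}(z_t−z̄)(z_{t+1}−z̄) = -44.8811
Denominator Σ(z_t−z̄)² = 98.6600
r_1 = -44.8811 / 98.6600 = -0.455

-0.455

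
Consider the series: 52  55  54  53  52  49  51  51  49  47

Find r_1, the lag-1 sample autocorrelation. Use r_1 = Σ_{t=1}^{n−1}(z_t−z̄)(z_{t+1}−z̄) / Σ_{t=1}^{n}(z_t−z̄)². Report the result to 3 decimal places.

0.520

Mean z̄ = (52 + 55 + 54 + 53 + 52 + 49 + 51 + 51 + 49 + 47)/10 = 51.3000
Numerator Σ_{t=1}^{9}(z_t−z̄)(z_{t+1}−z̄) = 28.1100
Denominator Σ(z_t−z̄)² = 54.1000
r_1 = 28.1100 / 54.1000 = 0.520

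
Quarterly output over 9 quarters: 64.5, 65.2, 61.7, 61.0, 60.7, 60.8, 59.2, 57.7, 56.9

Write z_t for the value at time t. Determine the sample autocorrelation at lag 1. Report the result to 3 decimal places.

0.611

Mean z̄ = (64.5 + 65.2 + 61.7 + 61.0 + 60.7 + 60.8 + 59.2 + 57.7 + 56.9)/9 = 60.8556
Numerator Σ_{t=1}^{8}(z_t−z̄)(z_{t+1}−z̄) = 37.4080
Denominator Σ(z_t−z̄)² = 61.2622
r_1 = 37.4080 / 61.2622 = 0.611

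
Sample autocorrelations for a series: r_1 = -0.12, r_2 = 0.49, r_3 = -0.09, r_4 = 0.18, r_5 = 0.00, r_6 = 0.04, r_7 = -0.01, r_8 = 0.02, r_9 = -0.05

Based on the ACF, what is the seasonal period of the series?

2

The largest autocorrelation is r_2 = 0.49, with a weaker echo at lag 4 (0.18); the remaining lags stay at or below 0.04.
The dominant spike at lag 2 indicates a seasonal period of 2.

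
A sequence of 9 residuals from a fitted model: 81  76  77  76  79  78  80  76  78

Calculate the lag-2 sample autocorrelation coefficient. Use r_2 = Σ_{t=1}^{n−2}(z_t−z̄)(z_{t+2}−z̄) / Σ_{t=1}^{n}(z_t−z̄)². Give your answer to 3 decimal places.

Mean z̄ = (81 + 76 + 77 + 76 + 79 + 78 + 80 + 76 + 78)/9 = 77.8889
Σ(z_t−z̄)(z_{t+2}−z̄) = (-2.7654) + (3.5679) + (-0.9877) + (-0.2099) + (2.3457) + (-0.2099) + (0.2346) = 1.9753
Denominator Σ(z_t−z̄)² = 26.8889
r_2 = 1.9753 / 26.8889 = 0.073

0.073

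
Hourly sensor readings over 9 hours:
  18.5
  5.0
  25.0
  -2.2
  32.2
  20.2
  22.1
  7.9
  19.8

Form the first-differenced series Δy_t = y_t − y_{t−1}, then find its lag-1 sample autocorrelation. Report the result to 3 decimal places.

-0.795

First differences Δy: -13.5, 20.0, -27.2, 34.4, -12.0, 1.9, -14.2, 11.9
Mean of differences = 0.1625
Numerator Σ(Δy_t−Δȳ)(Δy_{t+1}−Δȳ) = -2381.7377
Denominator Σ(Δy_t−Δȳ)² = 2996.0988
r_1(Δy) = -2381.7377 / 2996.0988 = -0.795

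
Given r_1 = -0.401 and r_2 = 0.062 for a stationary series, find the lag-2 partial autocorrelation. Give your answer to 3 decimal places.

-0.118

φ_{22} = (r_2 − r_1²) / (1 − r_1²)
r_1² = (-0.401)² = 0.160801
Numerator = 0.062 − 0.1608 = -0.0988; denominator = 1 − 0.1608 = 0.8392
φ_{22} = -0.0988 / 0.8392 = -0.118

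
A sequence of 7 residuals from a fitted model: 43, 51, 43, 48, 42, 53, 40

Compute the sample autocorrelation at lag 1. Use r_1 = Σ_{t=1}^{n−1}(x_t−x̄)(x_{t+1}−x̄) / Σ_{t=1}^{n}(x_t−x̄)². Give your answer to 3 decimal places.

Mean x̄ = (43 + 51 + 43 + 48 + 42 + 53 + 40)/7 = 45.7143
Σ(x_t−x̄)(x_{t+1}−x̄) = (-14.3469) + (-14.3469) + (-6.2041) + (-8.4898) + (-27.0612) + (-41.6327) = -112.0816
Denominator Σ(x_t−x̄)² = 147.4286
r_1 = -112.0816 / 147.4286 = -0.760

-0.760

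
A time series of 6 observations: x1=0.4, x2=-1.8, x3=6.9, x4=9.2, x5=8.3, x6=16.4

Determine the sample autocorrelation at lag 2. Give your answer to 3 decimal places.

Mean x̄ = (0.4 − 1.8 + 6.9 + 9.2 + 8.3 + 16.4)/6 = 6.5667
Deviations from mean: -6.1667, -8.3667, 0.3333, 2.6333, 1.7333, 9.8333
Σ(x_t−x̄)(x_{t+2}−x̄) = (-2.0556) + (-22.0322) + (0.5778) + (25.8944) = 2.3844
Denominator Σ(x_t−x̄)² = 214.7733
r_2 = 2.3844 / 214.7733 = 0.011

0.011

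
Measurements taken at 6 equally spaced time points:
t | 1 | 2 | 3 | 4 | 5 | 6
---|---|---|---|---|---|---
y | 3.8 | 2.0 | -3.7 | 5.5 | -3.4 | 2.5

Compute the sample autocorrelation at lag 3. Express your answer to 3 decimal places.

0.015

Mean ȳ = (3.8 + 2.0 − 3.7 + 5.5 − 3.4 + 2.5)/6 = 1.1167
Numerator Σ_{t=1}^{3}(y_t−ȳ)(y_{t+3}−ȳ) = 1.1092
Denominator Σ(y_t−ȳ)² = 72.7083
r_3 = 1.1092 / 72.7083 = 0.015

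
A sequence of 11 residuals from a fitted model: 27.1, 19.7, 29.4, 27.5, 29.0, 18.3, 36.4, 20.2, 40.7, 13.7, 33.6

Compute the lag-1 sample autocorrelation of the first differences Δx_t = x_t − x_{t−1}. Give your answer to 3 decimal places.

First differences Δx: -7.4, 9.7, -1.9, 1.5, -10.7, 18.1, -16.2, 20.5, -27.0, 19.9
Mean of differences = 0.6500
Numerator Σ(Δx_t−Δx̄)(Δx_{t+1}−Δx̄) = -2015.4225
Denominator Σ(Δx_t−Δx̄)² = 2400.2850
r_1(Δx) = -2015.4225 / 2400.2850 = -0.840

-0.840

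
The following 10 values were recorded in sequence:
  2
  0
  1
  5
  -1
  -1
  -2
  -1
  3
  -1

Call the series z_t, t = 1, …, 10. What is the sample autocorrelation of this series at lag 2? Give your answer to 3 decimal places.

-0.157

Mean z̄ = (2 + 0 + 1 + 5 − 1 − 1 − 2 − 1 + 3 − 1)/10 = 0.5000
Numerator Σ_{t=1}^{8}(z_t−z̄)(z_{t+2}−z̄) = -7.0000
Denominator Σ(z_t−z̄)² = 44.5000
r_2 = -7.0000 / 44.5000 = -0.157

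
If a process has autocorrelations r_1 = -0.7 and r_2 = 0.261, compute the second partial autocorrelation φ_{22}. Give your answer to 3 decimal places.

φ_{22} = (r_2 − r_1²) / (1 − r_1²)
r_1² = (-0.7)² = 0.49
Numerator = 0.261 − 0.4900 = -0.2290; denominator = 1 − 0.4900 = 0.5100
φ_{22} = -0.2290 / 0.5100 = -0.449

-0.449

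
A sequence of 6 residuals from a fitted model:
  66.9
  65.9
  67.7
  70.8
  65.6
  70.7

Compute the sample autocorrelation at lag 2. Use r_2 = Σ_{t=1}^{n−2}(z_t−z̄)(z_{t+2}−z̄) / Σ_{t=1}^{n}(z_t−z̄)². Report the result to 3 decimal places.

Mean z̄ = (66.9 + 65.9 + 67.7 + 70.8 + 65.6 + 70.7)/6 = 67.9333
Deviations from mean: -1.0333, -2.0333, -0.2333, 2.8667, -2.3333, 2.7667
Numerator Σ_{t=1}^{4}(z_t−z̄)(z_{t+2}−z̄) = 2.8878
Denominator Σ(z_t−z̄)² = 26.5733
r_2 = 2.8878 / 26.5733 = 0.109

0.109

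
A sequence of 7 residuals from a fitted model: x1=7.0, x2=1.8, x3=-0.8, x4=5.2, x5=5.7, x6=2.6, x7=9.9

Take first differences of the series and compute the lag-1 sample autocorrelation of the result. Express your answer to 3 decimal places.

First differences Δx: -5.2, -2.6, 6.0, 0.5, -3.1, 7.3
Mean of differences = 0.4833
Numerator Σ(Δx_t−Δx̄)(Δx_{t+1}−Δx̄) = -23.8803
Denominator Σ(Δx_t−Δx̄)² = 131.5483
r_1(Δx) = -23.8803 / 131.5483 = -0.182

-0.182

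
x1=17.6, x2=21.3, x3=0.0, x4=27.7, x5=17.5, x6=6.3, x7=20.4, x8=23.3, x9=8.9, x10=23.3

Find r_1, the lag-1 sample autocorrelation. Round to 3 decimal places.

-0.540

Mean x̄ = (17.6 + 21.3 + 0.0 + 27.7 + 17.5 + 6.3 + 20.4 + 23.3 + 8.9 + 23.3)/10 = 16.6300
Numerator Σ_{t=1}^{9}(x_t−x̄)(x_{t+1}−x̄) = -373.4989
Denominator Σ(x_t−x̄)² = 692.2610
r_1 = -373.4989 / 692.2610 = -0.540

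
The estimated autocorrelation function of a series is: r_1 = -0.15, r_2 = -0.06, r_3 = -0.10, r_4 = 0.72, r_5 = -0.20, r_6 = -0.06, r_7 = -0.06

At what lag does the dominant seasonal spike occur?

4

The largest autocorrelation is r_4 = 0.72; the remaining lags stay at or below -0.06.
The dominant spike at lag 4 indicates a seasonal period of 4.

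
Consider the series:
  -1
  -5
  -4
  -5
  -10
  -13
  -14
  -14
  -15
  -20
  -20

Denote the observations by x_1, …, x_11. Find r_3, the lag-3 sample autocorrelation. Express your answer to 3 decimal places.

Mean x̄ = (-1 − 5 − 4 − 5 − 10 − 13 − 14 − 14 − 15 − 20 − 20)/11 = -11.0000
Numerator Σ_{t=1}^{8}(x_t−x̄)(x_{t+3}−x̄) = 93.0000
Denominator Σ(x_t−x̄)² = 422.0000
r_3 = 93.0000 / 422.0000 = 0.220

0.220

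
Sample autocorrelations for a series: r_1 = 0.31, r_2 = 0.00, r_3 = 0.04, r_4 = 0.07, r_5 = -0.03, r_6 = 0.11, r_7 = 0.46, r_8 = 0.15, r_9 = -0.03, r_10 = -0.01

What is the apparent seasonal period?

7

The largest autocorrelation is r_7 = 0.46; the remaining lags stay at or below 0.31. The elevated value at lag 1 (0.31), dropping to 0.00 at lag 2, reflects decaying short-term dependence rather than seasonality.
The dominant spike at lag 7 indicates a seasonal period of 7.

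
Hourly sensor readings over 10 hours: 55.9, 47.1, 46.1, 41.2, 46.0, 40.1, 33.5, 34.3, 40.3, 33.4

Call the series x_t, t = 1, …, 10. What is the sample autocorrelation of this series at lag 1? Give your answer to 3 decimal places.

0.399

Mean x̄ = (55.9 + 47.1 + 46.1 + 41.2 + 46.0 + 40.1 + 33.5 + 34.3 + 40.3 + 33.4)/10 = 41.7900
Numerator Σ_{t=1}^{9}(x_t−x̄)(x_{t+1}−x̄) = 185.4319
Denominator Σ(x_t−x̄)² = 464.2290
r_1 = 185.4319 / 464.2290 = 0.399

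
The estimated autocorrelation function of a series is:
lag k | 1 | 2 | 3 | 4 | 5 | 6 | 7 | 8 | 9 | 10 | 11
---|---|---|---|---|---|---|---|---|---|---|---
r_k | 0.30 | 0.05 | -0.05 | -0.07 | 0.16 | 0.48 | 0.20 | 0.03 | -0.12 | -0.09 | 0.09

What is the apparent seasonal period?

The largest autocorrelation is r_6 = 0.48; the remaining lags stay at or below 0.30. The elevated value at lag 1 (0.30), dropping to 0.05 at lag 2, reflects decaying short-term dependence rather than seasonality.
The dominant spike at lag 6 indicates a seasonal period of 6.

6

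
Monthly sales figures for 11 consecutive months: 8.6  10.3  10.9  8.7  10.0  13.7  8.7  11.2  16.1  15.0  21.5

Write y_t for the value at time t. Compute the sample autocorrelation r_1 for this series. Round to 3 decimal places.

Mean ȳ = (8.6 + 10.3 + 10.9 + 8.7 + 10.0 + 13.7 + 8.7 + 11.2 + 16.1 + 15.0 + 21.5)/11 = 12.2455
Numerator Σ_{t=1}^{10}(y_t−ȳ)(y_{t+1}−ȳ) = 49.8043
Denominator Σ(y_t−ȳ)² = 160.3673
r_1 = 49.8043 / 160.3673 = 0.311

0.311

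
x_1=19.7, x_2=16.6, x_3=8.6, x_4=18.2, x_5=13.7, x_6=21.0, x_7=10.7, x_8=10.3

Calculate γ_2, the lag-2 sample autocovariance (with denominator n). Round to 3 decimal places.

-2.484

Mean x̄ = (19.7 + 16.6 + 8.6 + 18.2 + 13.7 + 21.0 + 10.7 + 10.3)/8 = 14.8500
Deviations: 4.8500, 1.7500, -6.2500, 3.3500, -1.1500, 6.1500, -4.1500, -4.5500
Σ_{t=1}^{6}(x_t−x̄)(x_{t+2}−x̄) = -19.8700
γ_2 = -19.8700 / 8 = -2.484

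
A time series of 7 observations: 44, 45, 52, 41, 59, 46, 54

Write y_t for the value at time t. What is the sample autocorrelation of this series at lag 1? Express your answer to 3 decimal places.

-0.573

Mean ȳ = (44 + 45 + 52 + 41 + 59 + 46 + 54)/7 = 48.7143
Deviations from mean: -4.7143, -3.7143, 3.2857, -7.7143, 10.2857, -2.7143, 5.2857
Numerator Σ_{t=1}^{6}(y_t−ȳ)(y_{t+1}−ȳ) = -141.6531
Denominator Σ(y_t−ȳ)² = 247.4286
r_1 = -141.6531 / 247.4286 = -0.573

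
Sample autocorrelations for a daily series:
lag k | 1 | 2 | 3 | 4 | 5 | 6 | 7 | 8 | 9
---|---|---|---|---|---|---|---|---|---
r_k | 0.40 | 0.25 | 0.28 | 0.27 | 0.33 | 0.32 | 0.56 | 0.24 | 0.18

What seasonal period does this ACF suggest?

7

The largest autocorrelation is r_7 = 0.56; the remaining lags stay at or below 0.40. The elevated value at lag 1 (0.40), dropping to 0.25 at lag 2, reflects decaying short-term dependence rather than seasonality.
The dominant spike at lag 7 indicates a seasonal period of 7.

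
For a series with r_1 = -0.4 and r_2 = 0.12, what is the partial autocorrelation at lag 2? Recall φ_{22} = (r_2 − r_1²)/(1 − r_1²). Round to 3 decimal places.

φ_{22} = (r_2 − r_1²) / (1 − r_1²)
r_1² = (-0.4)² = 0.16
Numerator = 0.12 − 0.1600 = -0.0400; denominator = 1 − 0.1600 = 0.8400
φ_{22} = -0.0400 / 0.8400 = -0.048

-0.048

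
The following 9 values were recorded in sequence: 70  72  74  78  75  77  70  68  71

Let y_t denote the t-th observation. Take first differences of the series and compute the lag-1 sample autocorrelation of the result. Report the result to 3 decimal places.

-0.116

First differences Δy: 2, 2, 4, -3, 2, -7, -2, 3
Mean of differences = 0.1250
Numerator Σ(Δy_t−Δȳ)(Δy_{t+1}−Δȳ) = -11.5156
Denominator Σ(Δy_t−Δȳ)² = 98.8750
r_1(Δy) = -11.5156 / 98.8750 = -0.116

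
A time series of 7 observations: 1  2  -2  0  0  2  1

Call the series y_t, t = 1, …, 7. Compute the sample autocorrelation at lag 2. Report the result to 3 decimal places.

-0.129

Mean ȳ = (1 + 2 − 2 + 0 + 0 + 2 + 1)/7 = 0.5714
Deviations from mean: 0.4286, 1.4286, -2.5714, -0.5714, -0.5714, 1.4286, 0.4286
Numerator Σ_{t=1}^{5}(y_t−ȳ)(y_{t+2}−ȳ) = -1.5102
Denominator Σ(y_t−ȳ)² = 11.7143
r_2 = -1.5102 / 11.7143 = -0.129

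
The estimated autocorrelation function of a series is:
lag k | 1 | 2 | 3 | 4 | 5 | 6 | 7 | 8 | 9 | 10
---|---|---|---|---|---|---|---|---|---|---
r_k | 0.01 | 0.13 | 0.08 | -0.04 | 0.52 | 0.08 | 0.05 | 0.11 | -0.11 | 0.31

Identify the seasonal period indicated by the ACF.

The largest autocorrelation is r_5 = 0.52, with a weaker echo at lag 10 (0.31); the remaining lags stay at or below 0.13.
The dominant spike at lag 5 indicates a seasonal period of 5.

5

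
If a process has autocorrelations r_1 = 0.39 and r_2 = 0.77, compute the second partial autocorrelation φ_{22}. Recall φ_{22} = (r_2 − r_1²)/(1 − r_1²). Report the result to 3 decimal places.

φ_{22} = (r_2 − r_1²) / (1 − r_1²)
r_1² = (0.39)² = 0.1521
Numerator = 0.77 − 0.1521 = 0.6179; denominator = 1 − 0.1521 = 0.8479
φ_{22} = 0.6179 / 0.8479 = 0.729

0.729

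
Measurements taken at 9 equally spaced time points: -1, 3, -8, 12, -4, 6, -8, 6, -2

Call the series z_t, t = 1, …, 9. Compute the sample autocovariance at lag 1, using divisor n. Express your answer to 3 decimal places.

Mean z̄ = (-1 + 3 − 8 + 12 − 4 + 6 − 8 + 6 − 2)/9 = 0.4444
Σ_{t=1}^{8}(z_t−z̄)(z_{t+1}−z̄) = -306.3086
γ_1 = -306.3086 / 9 = -34.034

-34.034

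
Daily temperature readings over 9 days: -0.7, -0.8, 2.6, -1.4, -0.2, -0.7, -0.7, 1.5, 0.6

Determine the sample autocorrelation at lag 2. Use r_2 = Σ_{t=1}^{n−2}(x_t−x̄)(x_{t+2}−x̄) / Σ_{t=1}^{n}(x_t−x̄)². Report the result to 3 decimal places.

Mean x̄ = (-0.7 − 0.8 + 2.6 − 1.4 − 0.2 − 0.7 − 0.7 + 1.5 + 0.6)/9 = 0.0222
Σ(x_t−x̄)(x_{t+2}−x̄) = (-1.8617) + (1.1694) + (-0.5728) + (1.0272) + (0.1605) + (-1.0673) + (-0.4173) = -1.5621
Denominator Σ(x_t−x̄)² = 13.4756
r_2 = -1.5621 / 13.4756 = -0.116

-0.116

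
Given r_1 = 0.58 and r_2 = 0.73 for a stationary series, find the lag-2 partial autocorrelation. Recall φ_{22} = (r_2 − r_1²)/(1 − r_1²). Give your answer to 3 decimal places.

φ_{22} = (r_2 − r_1²) / (1 − r_1²)
r_1² = (0.58)² = 0.3364
Numerator = 0.73 − 0.3364 = 0.3936; denominator = 1 − 0.3364 = 0.6636
φ_{22} = 0.3936 / 0.6636 = 0.593

0.593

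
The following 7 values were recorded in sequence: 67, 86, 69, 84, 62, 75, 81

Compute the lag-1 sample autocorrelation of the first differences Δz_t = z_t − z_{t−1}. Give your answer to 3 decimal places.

-0.716

First differences Δz: 19, -17, 15, -22, 13, 6
Mean of differences = 2.3333
Numerator Σ(Δz_t−Δz̄)(Δz_{t+1}−Δz̄) = -1095.7778
Denominator Σ(Δz_t−Δz̄)² = 1531.3333
r_1(Δz) = -1095.7778 / 1531.3333 = -0.716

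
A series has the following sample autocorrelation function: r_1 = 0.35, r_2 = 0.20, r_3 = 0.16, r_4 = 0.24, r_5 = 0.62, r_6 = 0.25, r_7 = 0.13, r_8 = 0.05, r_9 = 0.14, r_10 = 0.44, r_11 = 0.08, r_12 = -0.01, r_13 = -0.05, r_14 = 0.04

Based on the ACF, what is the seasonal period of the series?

The largest autocorrelation is r_5 = 0.62, with a weaker echo at lag 10 (0.44); the remaining lags stay at or below 0.35. The elevated value at lag 1 (0.35), dropping to 0.20 at lag 2, reflects decaying short-term dependence rather than seasonality.
The dominant spike at lag 5 indicates a seasonal period of 5.

5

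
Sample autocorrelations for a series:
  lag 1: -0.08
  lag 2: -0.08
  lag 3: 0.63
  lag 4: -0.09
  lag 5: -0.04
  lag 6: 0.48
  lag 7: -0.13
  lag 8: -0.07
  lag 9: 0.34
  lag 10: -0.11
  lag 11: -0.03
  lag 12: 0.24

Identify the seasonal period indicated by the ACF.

3

The largest autocorrelation is r_3 = 0.63, with weaker echoes at lags 6 (0.48), 9 (0.34) and 12 (0.24); the remaining lags stay at or below -0.03.
The dominant spike at lag 3 indicates a seasonal period of 3.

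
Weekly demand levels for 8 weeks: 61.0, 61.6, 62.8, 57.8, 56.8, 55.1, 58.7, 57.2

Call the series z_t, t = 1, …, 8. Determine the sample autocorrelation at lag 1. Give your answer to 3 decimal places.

0.467

Mean z̄ = (61.0 + 61.6 + 62.8 + 57.8 + 56.8 + 55.1 + 58.7 + 57.2)/8 = 58.8750
Deviations from mean: 2.1250, 2.7250, 3.9250, -1.0750, -2.0750, -3.7750, -0.1750, -1.6750
Σ(z_t−z̄)(z_{t+1}−z̄) = (5.7906) + (10.6956) + (-4.2194) + (2.2306) + (7.8331) + (0.6606) + (0.2931) = 23.2844
Denominator Σ(z_t−z̄)² = 49.8950
r_1 = 23.2844 / 49.8950 = 0.467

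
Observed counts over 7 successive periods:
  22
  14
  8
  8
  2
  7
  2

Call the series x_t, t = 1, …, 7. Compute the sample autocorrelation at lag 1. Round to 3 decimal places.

Mean x̄ = (22 + 14 + 8 + 8 + 2 + 7 + 2)/7 = 9.0000
Deviations from mean: 13.0000, 5.0000, -1.0000, -1.0000, -7.0000, -2.0000, -7.0000
Σ(x_t−x̄)(x_{t+1}−x̄) = (65.0000) + (-5.0000) + (1.0000) + (7.0000) + (14.0000) + (14.0000) = 96.0000
Denominator Σ(x_t−x̄)² = 298.0000
r_1 = 96.0000 / 298.0000 = 0.322

0.322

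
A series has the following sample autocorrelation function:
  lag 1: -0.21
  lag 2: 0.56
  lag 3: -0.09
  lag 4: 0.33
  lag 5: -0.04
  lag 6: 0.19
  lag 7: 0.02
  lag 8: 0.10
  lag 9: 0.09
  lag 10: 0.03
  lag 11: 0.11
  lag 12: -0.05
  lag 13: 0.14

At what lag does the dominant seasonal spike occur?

The largest autocorrelation is r_2 = 0.56, with weaker echoes at lags 4 (0.33) and 6 (0.19); the remaining lags stay at or below 0.14.
The dominant spike at lag 2 indicates a seasonal period of 2.

2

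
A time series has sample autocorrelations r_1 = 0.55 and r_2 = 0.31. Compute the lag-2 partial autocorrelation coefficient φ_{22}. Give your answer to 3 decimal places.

0.011

φ_{22} = (r_2 − r_1²) / (1 − r_1²)
r_1² = (0.55)² = 0.3025
Numerator = 0.31 − 0.3025 = 0.0075; denominator = 1 − 0.3025 = 0.6975
φ_{22} = 0.0075 / 0.6975 = 0.011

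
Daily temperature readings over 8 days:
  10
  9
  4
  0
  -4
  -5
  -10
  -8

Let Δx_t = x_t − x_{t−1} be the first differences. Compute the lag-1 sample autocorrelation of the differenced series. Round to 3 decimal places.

-0.371

First differences Δx: -1, -5, -4, -4, -1, -5, 2
Mean of differences = -2.5714
Numerator Σ(Δx_t−Δx̄)(Δx_{t+1}−Δx̄) = -15.4694
Denominator Σ(Δx_t−Δx̄)² = 41.7143
r_1(Δx) = -15.4694 / 41.7143 = -0.371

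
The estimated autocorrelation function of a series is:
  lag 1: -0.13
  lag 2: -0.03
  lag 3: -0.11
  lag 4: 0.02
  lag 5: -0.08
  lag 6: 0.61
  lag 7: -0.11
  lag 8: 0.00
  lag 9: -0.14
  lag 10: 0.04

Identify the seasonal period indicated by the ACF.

The largest autocorrelation is r_6 = 0.61; the remaining lags stay at or below 0.04.
The dominant spike at lag 6 indicates a seasonal period of 6.

6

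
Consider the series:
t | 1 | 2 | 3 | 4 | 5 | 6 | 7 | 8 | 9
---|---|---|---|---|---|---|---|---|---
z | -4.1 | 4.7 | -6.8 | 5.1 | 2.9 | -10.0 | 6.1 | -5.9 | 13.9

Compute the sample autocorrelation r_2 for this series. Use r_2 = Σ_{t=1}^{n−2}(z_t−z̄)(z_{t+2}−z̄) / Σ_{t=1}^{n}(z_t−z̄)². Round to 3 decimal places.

0.298

Mean z̄ = (-4.1 + 4.7 − 6.8 + 5.1 + 2.9 − 10.0 + 6.1 − 5.9 + 13.9)/9 = 0.6556
Numerator Σ_{t=1}^{7}(z_t−z̄)(z_{t+2}−z̄) = 143.5205
Denominator Σ(z_t−z̄)² = 480.9222
r_2 = 143.5205 / 480.9222 = 0.298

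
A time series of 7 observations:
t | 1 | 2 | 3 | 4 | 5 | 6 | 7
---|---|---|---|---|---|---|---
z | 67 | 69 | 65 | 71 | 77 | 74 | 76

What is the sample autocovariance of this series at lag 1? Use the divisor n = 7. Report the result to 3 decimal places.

Mean z̄ = (67 + 69 + 65 + 71 + 77 + 74 + 76)/7 = 71.2857
Σ_{t=1}^{6}(z_t−z̄)(z_{t+1}−z̄) = 52.6327
γ_1 = 52.6327 / 7 = 7.519

7.519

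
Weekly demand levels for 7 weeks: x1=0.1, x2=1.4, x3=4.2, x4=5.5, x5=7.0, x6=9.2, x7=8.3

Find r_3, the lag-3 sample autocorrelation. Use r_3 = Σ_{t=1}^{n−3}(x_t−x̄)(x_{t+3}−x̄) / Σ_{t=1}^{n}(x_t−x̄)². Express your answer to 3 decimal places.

-0.163

Mean x̄ = (0.1 + 1.4 + 4.2 + 5.5 + 7.0 + 9.2 + 8.3)/7 = 5.1000
Deviations from mean: -5.0000, -3.7000, -0.9000, 0.4000, 1.9000, 4.1000, 3.2000
Σ(x_t−x̄)(x_{t+3}−x̄) = (-2.0000) + (-7.0300) + (-3.6900) + (1.2800) = -11.4400
Denominator Σ(x_t−x̄)² = 70.3200
r_3 = -11.4400 / 70.3200 = -0.163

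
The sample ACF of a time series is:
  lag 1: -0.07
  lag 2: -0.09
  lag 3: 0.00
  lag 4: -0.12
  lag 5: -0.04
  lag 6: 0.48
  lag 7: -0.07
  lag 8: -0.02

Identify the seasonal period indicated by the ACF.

6

The largest autocorrelation is r_6 = 0.48; the remaining lags stay at or below 0.00.
The dominant spike at lag 6 indicates a seasonal period of 6.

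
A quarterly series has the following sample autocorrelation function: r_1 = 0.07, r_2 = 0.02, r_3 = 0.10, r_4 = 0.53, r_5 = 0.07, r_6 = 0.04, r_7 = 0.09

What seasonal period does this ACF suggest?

The largest autocorrelation is r_4 = 0.53; the remaining lags stay at or below 0.10.
The dominant spike at lag 4 indicates a seasonal period of 4.

4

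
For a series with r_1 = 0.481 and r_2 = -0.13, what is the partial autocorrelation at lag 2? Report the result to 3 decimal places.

-0.470

φ_{22} = (r_2 − r_1²) / (1 − r_1²)
r_1² = (0.481)² = 0.231361
Numerator = -0.13 − 0.2314 = -0.3614; denominator = 1 − 0.2314 = 0.7686
φ_{22} = -0.3614 / 0.7686 = -0.470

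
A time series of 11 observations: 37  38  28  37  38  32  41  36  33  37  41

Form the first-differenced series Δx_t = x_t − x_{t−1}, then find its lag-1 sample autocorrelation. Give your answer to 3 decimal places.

First differences Δx: 1, -10, 9, 1, -6, 9, -5, -3, 4, 4
Mean of differences = 0.4000
Numerator Σ(Δx_t−Δx̄)(Δx_{t+1}−Δx̄) = -176.7600
Denominator Σ(Δx_t−Δx̄)² = 364.4000
r_1(Δx) = -176.7600 / 364.4000 = -0.485

-0.485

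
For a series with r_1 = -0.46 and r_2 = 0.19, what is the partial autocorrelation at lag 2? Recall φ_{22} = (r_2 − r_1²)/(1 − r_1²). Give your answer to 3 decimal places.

φ_{22} = (r_2 − r_1²) / (1 − r_1²)
r_1² = (-0.46)² = 0.2116
Numerator = 0.19 − 0.2116 = -0.0216; denominator = 1 − 0.2116 = 0.7884
φ_{22} = -0.0216 / 0.7884 = -0.027

-0.027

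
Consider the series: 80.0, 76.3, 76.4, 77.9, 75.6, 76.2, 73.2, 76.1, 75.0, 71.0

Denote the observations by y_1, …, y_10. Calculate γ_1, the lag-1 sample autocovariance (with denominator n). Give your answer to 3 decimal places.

0.495

Mean ȳ = (80.0 + 76.3 + 76.4 + 77.9 + 75.6 + 76.2 + 73.2 + 76.1 + 75.0 + 71.0)/10 = 75.7700
Σ_{t=1}^{9}(y_t−ȳ)(y_{t+1}−ȳ) = 4.9481
γ_1 = 4.9481 / 10 = 0.495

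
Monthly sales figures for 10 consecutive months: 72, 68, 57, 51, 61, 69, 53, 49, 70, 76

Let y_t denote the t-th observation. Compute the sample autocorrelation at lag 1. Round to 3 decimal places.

0.193

Mean ȳ = (72 + 68 + 57 + 51 + 61 + 69 + 53 + 49 + 70 + 76)/10 = 62.6000
Numerator Σ_{t=1}^{9}(y_t−ȳ)(y_{t+1}−ȳ) = 161.4400
Denominator Σ(y_t−ȳ)² = 838.4000
r_1 = 161.4400 / 838.4000 = 0.193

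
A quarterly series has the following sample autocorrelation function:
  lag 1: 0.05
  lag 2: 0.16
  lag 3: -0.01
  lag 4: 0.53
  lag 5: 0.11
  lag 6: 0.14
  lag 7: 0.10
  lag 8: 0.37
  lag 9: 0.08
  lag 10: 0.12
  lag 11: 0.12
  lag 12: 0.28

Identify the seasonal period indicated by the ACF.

4

The largest autocorrelation is r_4 = 0.53, with weaker echoes at lags 8 (0.37) and 12 (0.28); the remaining lags stay at or below 0.16.
The dominant spike at lag 4 indicates a seasonal period of 4.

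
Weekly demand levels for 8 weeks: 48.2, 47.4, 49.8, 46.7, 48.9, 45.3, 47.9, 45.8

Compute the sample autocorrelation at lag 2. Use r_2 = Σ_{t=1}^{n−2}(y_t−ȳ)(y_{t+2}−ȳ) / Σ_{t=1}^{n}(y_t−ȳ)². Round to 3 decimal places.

0.674

Mean ȳ = (48.2 + 47.4 + 49.8 + 46.7 + 48.9 + 45.3 + 47.9 + 45.8)/8 = 47.5000
Deviations from mean: 0.7000, -0.1000, 2.3000, -0.8000, 1.4000, -2.2000, 0.4000, -1.7000
Σ(y_t−ȳ)(y_{t+2}−ȳ) = (1.6100) + (0.0800) + (3.2200) + (1.7600) + (0.5600) + (3.7400) = 10.9700
Denominator Σ(y_t−ȳ)² = 16.2800
r_2 = 10.9700 / 16.2800 = 0.674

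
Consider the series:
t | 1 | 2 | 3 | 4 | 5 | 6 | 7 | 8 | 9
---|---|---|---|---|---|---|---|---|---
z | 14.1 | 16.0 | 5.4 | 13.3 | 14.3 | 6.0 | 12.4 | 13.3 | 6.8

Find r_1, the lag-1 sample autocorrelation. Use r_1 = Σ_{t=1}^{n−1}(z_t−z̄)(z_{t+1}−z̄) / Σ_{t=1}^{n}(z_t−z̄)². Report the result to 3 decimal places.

Mean z̄ = (14.1 + 16.0 + 5.4 + 13.3 + 14.3 + 6.0 + 12.4 + 13.3 + 6.8)/9 = 11.2889
Numerator Σ_{t=1}^{8}(z_t−z̄)(z_{t+1}−z̄) = -48.8823
Denominator Σ(z_t−z̄)² = 131.2889
r_1 = -48.8823 / 131.2889 = -0.372

-0.372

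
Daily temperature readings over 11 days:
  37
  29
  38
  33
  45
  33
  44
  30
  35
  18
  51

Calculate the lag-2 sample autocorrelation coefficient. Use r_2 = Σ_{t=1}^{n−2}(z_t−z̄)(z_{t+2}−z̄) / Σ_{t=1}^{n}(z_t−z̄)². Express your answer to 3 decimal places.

0.282

Mean z̄ = (37 + 29 + 38 + 33 + 45 + 33 + 44 + 30 + 35 + 18 + 51)/11 = 35.7273
Numerator Σ_{t=1}^{9}(z_t−z̄)(z_{t+2}−z̄) = 226.4876
Denominator Σ(z_t−z̄)² = 802.1818
r_2 = 226.4876 / 802.1818 = 0.282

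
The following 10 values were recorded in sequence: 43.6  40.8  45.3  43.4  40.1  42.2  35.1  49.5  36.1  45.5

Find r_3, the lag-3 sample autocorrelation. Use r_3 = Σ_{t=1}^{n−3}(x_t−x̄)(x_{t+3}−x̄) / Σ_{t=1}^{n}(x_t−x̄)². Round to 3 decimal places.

-0.251

Mean x̄ = (43.6 + 40.8 + 45.3 + 43.4 + 40.1 + 42.2 + 35.1 + 49.5 + 36.1 + 45.5)/10 = 42.1600
Σ(x_t−x̄)(x_{t+3}−x̄) = (1.7856) + (2.8016) + (0.1256) + (-8.7544) + (-15.1204) + (-0.2424) + (-23.5804) = -42.9848
Denominator Σ(x_t−x̄)² = 171.1640
r_3 = -42.9848 / 171.1640 = -0.251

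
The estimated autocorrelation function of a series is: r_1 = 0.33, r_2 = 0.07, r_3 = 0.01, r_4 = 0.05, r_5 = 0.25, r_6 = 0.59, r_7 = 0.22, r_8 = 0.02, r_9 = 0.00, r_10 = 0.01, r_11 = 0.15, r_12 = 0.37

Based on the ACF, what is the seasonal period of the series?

The largest autocorrelation is r_6 = 0.59, with a weaker echo at lag 12 (0.37); the remaining lags stay at or below 0.33. The elevated value at lag 1 (0.33), dropping to 0.07 at lag 2, reflects decaying short-term dependence rather than seasonality.
The dominant spike at lag 6 indicates a seasonal period of 6.

6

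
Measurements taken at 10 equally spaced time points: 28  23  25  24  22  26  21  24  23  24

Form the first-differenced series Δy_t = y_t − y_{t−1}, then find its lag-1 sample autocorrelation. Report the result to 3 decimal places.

-0.679

First differences Δy: -5, 2, -1, -2, 4, -5, 3, -1, 1
Mean of differences = -0.4444
Numerator Σ(Δy_t−Δȳ)(Δy_{t+1}−Δȳ) = -57.1975
Denominator Σ(Δy_t−Δȳ)² = 84.2222
r_1(Δy) = -57.1975 / 84.2222 = -0.679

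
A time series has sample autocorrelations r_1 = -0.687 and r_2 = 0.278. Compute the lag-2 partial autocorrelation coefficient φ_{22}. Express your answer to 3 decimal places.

-0.367

φ_{22} = (r_2 − r_1²) / (1 − r_1²)
r_1² = (-0.687)² = 0.471969
Numerator = 0.278 − 0.4720 = -0.1940; denominator = 1 − 0.4720 = 0.5280
φ_{22} = -0.1940 / 0.5280 = -0.367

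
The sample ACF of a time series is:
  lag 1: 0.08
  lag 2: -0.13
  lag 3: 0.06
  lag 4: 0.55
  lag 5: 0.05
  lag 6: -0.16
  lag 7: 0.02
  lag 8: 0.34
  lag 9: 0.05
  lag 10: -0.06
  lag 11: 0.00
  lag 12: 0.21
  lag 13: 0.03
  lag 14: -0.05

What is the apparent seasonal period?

4

The largest autocorrelation is r_4 = 0.55, with weaker echoes at lags 8 (0.34) and 12 (0.21); the remaining lags stay at or below 0.08.
The dominant spike at lag 4 indicates a seasonal period of 4.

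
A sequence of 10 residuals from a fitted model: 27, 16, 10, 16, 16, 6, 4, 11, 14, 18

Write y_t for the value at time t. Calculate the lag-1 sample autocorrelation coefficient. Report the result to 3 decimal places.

Mean ȳ = (27 + 16 + 10 + 16 + 16 + 6 + 4 + 11 + 14 + 18)/10 = 13.8000
Numerator Σ_{t=1}^{9}(y_t−ȳ)(y_{t+1}−ȳ) = 104.1600
Denominator Σ(y_t−ȳ)² = 385.6000
r_1 = 104.1600 / 385.6000 = 0.270

0.270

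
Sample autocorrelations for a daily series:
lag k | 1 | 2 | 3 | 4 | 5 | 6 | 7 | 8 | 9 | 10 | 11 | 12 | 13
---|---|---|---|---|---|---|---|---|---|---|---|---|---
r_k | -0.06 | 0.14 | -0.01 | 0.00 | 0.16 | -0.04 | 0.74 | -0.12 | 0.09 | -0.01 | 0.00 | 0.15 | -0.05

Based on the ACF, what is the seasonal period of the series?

The largest autocorrelation is r_7 = 0.74; the remaining lags stay at or below 0.16.
The dominant spike at lag 7 indicates a seasonal period of 7.

7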